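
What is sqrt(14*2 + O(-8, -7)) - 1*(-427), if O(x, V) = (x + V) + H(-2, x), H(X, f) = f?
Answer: 427 + sqrt(5) ≈ 429.24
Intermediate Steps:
O(x, V) = V + 2*x (O(x, V) = (x + V) + x = (V + x) + x = V + 2*x)
sqrt(14*2 + O(-8, -7)) - 1*(-427) = sqrt(14*2 + (-7 + 2*(-8))) - 1*(-427) = sqrt(28 + (-7 - 16)) + 427 = sqrt(28 - 23) + 427 = sqrt(5) + 427 = 427 + sqrt(5)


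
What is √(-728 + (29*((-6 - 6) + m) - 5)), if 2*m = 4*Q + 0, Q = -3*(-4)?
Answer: I*√385 ≈ 19.621*I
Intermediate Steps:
Q = 12
m = 24 (m = (4*12 + 0)/2 = (48 + 0)/2 = (½)*48 = 24)
√(-728 + (29*((-6 - 6) + m) - 5)) = √(-728 + (29*((-6 - 6) + 24) - 5)) = √(-728 + (29*(-12 + 24) - 5)) = √(-728 + (29*12 - 5)) = √(-728 + (348 - 5)) = √(-728 + 343) = √(-385) = I*√385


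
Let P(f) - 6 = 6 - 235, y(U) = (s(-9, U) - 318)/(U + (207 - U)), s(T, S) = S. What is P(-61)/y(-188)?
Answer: 2007/22 ≈ 91.227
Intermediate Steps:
y(U) = -106/69 + U/207 (y(U) = (U - 318)/(U + (207 - U)) = (-318 + U)/207 = (-318 + U)*(1/207) = -106/69 + U/207)
P(f) = -223 (P(f) = 6 + (6 - 235) = 6 - 229 = -223)
P(-61)/y(-188) = -223/(-106/69 + (1/207)*(-188)) = -223/(-106/69 - 188/207) = -223/(-22/9) = -223*(-9/22) = 2007/22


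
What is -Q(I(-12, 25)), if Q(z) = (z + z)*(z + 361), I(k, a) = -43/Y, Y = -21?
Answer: -655664/441 ≈ -1486.8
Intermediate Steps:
I(k, a) = 43/21 (I(k, a) = -43/(-21) = -43*(-1/21) = 43/21)
Q(z) = 2*z*(361 + z) (Q(z) = (2*z)*(361 + z) = 2*z*(361 + z))
-Q(I(-12, 25)) = -2*43*(361 + 43/21)/21 = -2*43*7624/(21*21) = -1*655664/441 = -655664/441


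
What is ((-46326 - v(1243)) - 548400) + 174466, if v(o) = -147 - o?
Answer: -418870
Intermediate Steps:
((-46326 - v(1243)) - 548400) + 174466 = ((-46326 - (-147 - 1*1243)) - 548400) + 174466 = ((-46326 - (-147 - 1243)) - 548400) + 174466 = ((-46326 - 1*(-1390)) - 548400) + 174466 = ((-46326 + 1390) - 548400) + 174466 = (-44936 - 548400) + 174466 = -593336 + 174466 = -418870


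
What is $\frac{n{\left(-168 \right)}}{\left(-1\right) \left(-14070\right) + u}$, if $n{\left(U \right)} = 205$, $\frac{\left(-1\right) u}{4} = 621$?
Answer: $\frac{205}{11586} \approx 0.017694$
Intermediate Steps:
$u = -2484$ ($u = \left(-4\right) 621 = -2484$)
$\frac{n{\left(-168 \right)}}{\left(-1\right) \left(-14070\right) + u} = \frac{205}{\left(-1\right) \left(-14070\right) - 2484} = \frac{205}{14070 - 2484} = \frac{205}{11586}$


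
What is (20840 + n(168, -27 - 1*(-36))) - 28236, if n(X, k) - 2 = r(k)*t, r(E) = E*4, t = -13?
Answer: -7862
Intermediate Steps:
r(E) = 4*E
n(X, k) = 2 - 52*k (n(X, k) = 2 + (4*k)*(-13) = 2 - 52*k)
(20840 + n(168, -27 - 1*(-36))) - 28236 = (20840 + (2 - 52*(-27 - 1*(-36)))) - 28236 = (20840 + (2 - 52*(-27 + 36))) - 28236 = (20840 + (2 - 52*9)) - 28236 = (20840 + (2 - 468)) - 28236 = (20840 - 466) - 28236 = 20374 - 28236 = -7862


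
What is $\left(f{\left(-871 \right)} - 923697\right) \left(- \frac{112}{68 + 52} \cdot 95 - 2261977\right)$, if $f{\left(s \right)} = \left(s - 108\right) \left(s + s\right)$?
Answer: $- \frac{5304912705037}{3} \approx -1.7683 \cdot 10^{12}$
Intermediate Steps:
$f{\left(s \right)} = 2 s \left(-108 + s\right)$ ($f{\left(s \right)} = \left(-108 + s\right) 2 s = 2 s \left(-108 + s\right)$)
$\left(f{\left(-871 \right)} - 923697\right) \left(- \frac{112}{68 + 52} \cdot 95 - 2261977\right) = \left(2 \left(-871\right) \left(-108 - 871\right) - 923697\right) \left(- \frac{112}{68 + 52} \cdot 95 - 2261977\right) = \left(2 \left(-871\right) \left(-979\right) - 923697\right) \left(- \frac{112}{120} \cdot 95 - 2261977\right) = \left(1705418 - 923697\right) \left(\left(-112\right) \frac{1}{120} \cdot 95 - 2261977\right) = 781721 \left(\left(- \frac{14}{15}\right) 95 - 2261977\right) = 781721 \left(- \frac{266}{3} - 2261977\right) = 781721 \left(- \frac{6786197}{3}\right) = - \frac{5304912705037}{3}$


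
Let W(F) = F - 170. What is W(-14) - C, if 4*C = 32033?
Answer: -32769/4 ≈ -8192.3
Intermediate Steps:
C = 32033/4 (C = (1/4)*32033 = 32033/4 ≈ 8008.3)
W(F) = -170 + F
W(-14) - C = (-170 - 14) - 1*32033/4 = -184 - 32033/4 = -32769/4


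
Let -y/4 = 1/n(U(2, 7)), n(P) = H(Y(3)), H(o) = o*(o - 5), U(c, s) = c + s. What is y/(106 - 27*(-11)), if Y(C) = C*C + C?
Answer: -1/8463 ≈ -0.00011816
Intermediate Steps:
Y(C) = C + C² (Y(C) = C² + C = C + C²)
H(o) = o*(-5 + o)
n(P) = 84 (n(P) = (3*(1 + 3))*(-5 + 3*(1 + 3)) = (3*4)*(-5 + 3*4) = 12*(-5 + 12) = 12*7 = 84)
y = -1/21 (y = -4/84 = -4*1/84 = -1/21 ≈ -0.047619)
y/(106 - 27*(-11)) = -1/(21*(106 - 27*(-11))) = -1/(21*(106 + 297)) = -1/21/403 = -1/21*1/403 = -1/8463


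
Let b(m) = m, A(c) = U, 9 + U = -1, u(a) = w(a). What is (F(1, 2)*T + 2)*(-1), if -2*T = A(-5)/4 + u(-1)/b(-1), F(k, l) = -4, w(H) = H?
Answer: 1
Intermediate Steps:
u(a) = a
U = -10 (U = -9 - 1 = -10)
A(c) = -10
T = 3/4 (T = -(-10/4 - 1/(-1))/2 = -(-10*1/4 - 1*(-1))/2 = -(-5/2 + 1)/2 = -1/2*(-3/2) = 3/4 ≈ 0.75000)
(F(1, 2)*T + 2)*(-1) = (-4*3/4 + 2)*(-1) = (-3 + 2)*(-1) = -1*(-1) = 1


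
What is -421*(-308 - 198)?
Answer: 213026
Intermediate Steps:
-421*(-308 - 198) = -421*(-506) = 213026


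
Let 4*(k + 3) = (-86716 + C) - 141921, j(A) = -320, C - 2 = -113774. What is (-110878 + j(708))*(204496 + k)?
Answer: -26440827237/2 ≈ -1.3220e+10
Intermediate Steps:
C = -113772 (C = 2 - 113774 = -113772)
k = -342421/4 (k = -3 + ((-86716 - 113772) - 141921)/4 = -3 + (-200488 - 141921)/4 = -3 + (1/4)*(-342409) = -3 - 342409/4 = -342421/4 ≈ -85605.)
(-110878 + j(708))*(204496 + k) = (-110878 - 320)*(204496 - 342421/4) = -111198*475563/4 = -26440827237/2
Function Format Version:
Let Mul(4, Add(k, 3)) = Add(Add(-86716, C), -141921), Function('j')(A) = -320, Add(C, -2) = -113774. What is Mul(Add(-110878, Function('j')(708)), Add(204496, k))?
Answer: Rational(-26440827237, 2) ≈ -1.3220e+10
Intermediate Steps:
C = -113772 (C = Add(2, -113774) = -113772)
k = Rational(-342421, 4) (k = Add(-3, Mul(Rational(1, 4), Add(Add(-86716, -113772), -141921))) = Add(-3, Mul(Rational(1, 4), Add(-200488, -141921))) = Add(-3, Mul(Rational(1, 4), -342409)) = Add(-3, Rational(-342409, 4)) = Rational(-342421, 4) ≈ -85605.)
Mul(Add(-110878, Function('j')(708)), Add(204496, k)) = Mul(Add(-110878, -320), Add(204496, Rational(-342421, 4))) = Mul(-111198, Rational(475563, 4)) = Rational(-26440827237, 2)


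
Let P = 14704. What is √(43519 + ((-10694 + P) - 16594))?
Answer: √30935 ≈ 175.88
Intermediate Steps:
√(43519 + ((-10694 + P) - 16594)) = √(43519 + ((-10694 + 14704) - 16594)) = √(43519 + (4010 - 16594)) = √(43519 - 12584) = √30935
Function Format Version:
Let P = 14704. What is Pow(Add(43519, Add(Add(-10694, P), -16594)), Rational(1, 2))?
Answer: Pow(30935, Rational(1, 2)) ≈ 175.88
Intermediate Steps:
Pow(Add(43519, Add(Add(-10694, P), -16594)), Rational(1, 2)) = Pow(Add(43519, Add(Add(-10694, 14704), -16594)), Rational(1, 2)) = Pow(Add(43519, Add(4010, -16594)), Rational(1, 2)) = Pow(Add(43519, -12584), Rational(1, 2)) = Pow(30935, Rational(1, 2))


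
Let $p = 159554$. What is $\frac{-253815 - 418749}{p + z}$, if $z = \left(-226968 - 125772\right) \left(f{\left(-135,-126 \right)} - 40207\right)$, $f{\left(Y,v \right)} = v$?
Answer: $- \frac{8202}{173502707} \approx -4.7273 \cdot 10^{-5}$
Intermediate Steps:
$z = 14227062420$ ($z = \left(-226968 - 125772\right) \left(-126 - 40207\right) = \left(-352740\right) \left(-40333\right) = 14227062420$)
$\frac{-253815 - 418749}{p + z} = \frac{-253815 - 418749}{159554 + 14227062420} = - \frac{672564}{14227221974} = \left(-672564\right) \frac{1}{14227221974} = - \frac{8202}{173502707}$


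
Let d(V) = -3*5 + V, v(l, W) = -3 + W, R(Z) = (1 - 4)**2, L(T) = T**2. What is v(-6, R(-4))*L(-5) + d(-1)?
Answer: 134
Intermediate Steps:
R(Z) = 9 (R(Z) = (-3)**2 = 9)
d(V) = -15 + V
v(-6, R(-4))*L(-5) + d(-1) = (-3 + 9)*(-5)**2 + (-15 - 1) = 6*25 - 16 = 150 - 16 = 134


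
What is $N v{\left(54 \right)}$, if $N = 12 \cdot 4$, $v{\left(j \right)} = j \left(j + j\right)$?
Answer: $279936$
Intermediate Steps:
$v{\left(j \right)} = 2 j^{2}$ ($v{\left(j \right)} = j 2 j = 2 j^{2}$)
$N = 48$
$N v{\left(54 \right)} = 48 \cdot 2 \cdot 54^{2} = 48 \cdot 2 \cdot 2916 = 48 \cdot 5832 = 279936$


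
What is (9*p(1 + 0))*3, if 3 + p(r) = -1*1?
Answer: -108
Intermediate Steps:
p(r) = -4 (p(r) = -3 - 1*1 = -3 - 1 = -4)
(9*p(1 + 0))*3 = (9*(-4))*3 = -36*3 = -108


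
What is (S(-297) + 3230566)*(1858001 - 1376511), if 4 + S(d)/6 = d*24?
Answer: 1534881303260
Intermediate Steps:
S(d) = -24 + 144*d (S(d) = -24 + 6*(d*24) = -24 + 6*(24*d) = -24 + 144*d)
(S(-297) + 3230566)*(1858001 - 1376511) = ((-24 + 144*(-297)) + 3230566)*(1858001 - 1376511) = ((-24 - 42768) + 3230566)*481490 = (-42792 + 3230566)*481490 = 3187774*481490 = 1534881303260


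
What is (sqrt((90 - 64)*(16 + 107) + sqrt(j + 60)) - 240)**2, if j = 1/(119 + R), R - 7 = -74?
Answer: (6240 - sqrt(26)*sqrt(83148 + sqrt(40573)))**2/676 ≈ 33629.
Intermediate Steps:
R = -67 (R = 7 - 74 = -67)
j = 1/52 (j = 1/(119 - 67) = 1/52 ≈ 0.019231)
(sqrt((90 - 64)*(16 + 107) + sqrt(j + 60)) - 240)**2 = (sqrt((90 - 64)*(16 + 107) + sqrt(1/52 + 60)) - 240)**2 = (sqrt(26*123 + sqrt(3121/52)) - 240)**2 = (sqrt(3198 + sqrt(40573)/26) - 240)**2 = (-240 + sqrt(3198 + sqrt(40573)/26))**2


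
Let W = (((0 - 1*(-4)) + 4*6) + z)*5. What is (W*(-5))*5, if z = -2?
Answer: -3250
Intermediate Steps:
W = 130 (W = (((0 - 1*(-4)) + 4*6) - 2)*5 = (((0 + 4) + 24) - 2)*5 = ((4 + 24) - 2)*5 = (28 - 2)*5 = 26*5 = 130)
(W*(-5))*5 = (130*(-5))*5 = -650*5 = -3250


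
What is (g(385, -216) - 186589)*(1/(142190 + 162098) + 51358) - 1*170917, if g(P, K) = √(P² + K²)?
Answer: -2915994575530941/304288 + 15627623105*√194881/304288 ≈ -9.5603e+9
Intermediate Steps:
g(P, K) = √(K² + P²)
(g(385, -216) - 186589)*(1/(142190 + 162098) + 51358) - 1*170917 = (√((-216)² + 385²) - 186589)*(1/(142190 + 162098) + 51358) - 1*170917 = (√(46656 + 148225) - 186589)*(1/304288 + 51358) - 170917 = (√194881 - 186589)*(1/304288 + 51358) - 170917 = (-186589 + √194881)*(15627623105/304288) - 170917 = (-2915942567538845/304288 + 15627623105*√194881/304288) - 170917 = -2915994575530941/304288 + 15627623105*√194881/304288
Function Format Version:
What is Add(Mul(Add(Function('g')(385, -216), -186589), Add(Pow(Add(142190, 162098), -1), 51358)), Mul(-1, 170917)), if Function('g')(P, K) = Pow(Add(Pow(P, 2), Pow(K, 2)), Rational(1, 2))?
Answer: Add(Rational(-2915994575530941, 304288), Mul(Rational(15627623105, 304288), Pow(194881, Rational(1, 2)))) ≈ -9.5603e+9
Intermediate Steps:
Function('g')(P, K) = Pow(Add(Pow(K, 2), Pow(P, 2)), Rational(1, 2))
Add(Mul(Add(Function('g')(385, -216), -186589), Add(Pow(Add(142190, 162098), -1), 51358)), Mul(-1, 170917)) = Add(Mul(Add(Pow(Add(Pow(-216, 2), Pow(385, 2)), Rational(1, 2)), -186589), Add(Pow(Add(142190, 162098), -1), 51358)), Mul(-1, 170917)) = Add(Mul(Add(Pow(Add(46656, 148225), Rational(1, 2)), -186589), Add(Pow(304288, -1), 51358)), -170917) = Add(Mul(Add(Pow(194881, Rational(1, 2)), -186589), Add(Rational(1, 304288), 51358)), -170917) = Add(Mul(Add(-186589, Pow(194881, Rational(1, 2))), Rational(15627623105, 304288)), -170917) = Add(Add(Rational(-2915942567538845, 304288), Mul(Rational(15627623105, 304288), Pow(194881, Rational(1, 2)))), -170917) = Add(Rational(-2915994575530941, 304288), Mul(Rational(15627623105, 304288), Pow(194881, Rational(1, 2))))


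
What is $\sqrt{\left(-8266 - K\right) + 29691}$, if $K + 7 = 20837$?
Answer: $\sqrt{595} \approx 24.393$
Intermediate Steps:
$K = 20830$ ($K = -7 + 20837 = 20830$)
$\sqrt{\left(-8266 - K\right) + 29691} = \sqrt{\left(-8266 - 20830\right) + 29691} = \sqrt{-29096 + 29691} = \sqrt{595}$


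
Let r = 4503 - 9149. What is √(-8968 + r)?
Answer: I*√13614 ≈ 116.68*I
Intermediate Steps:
r = -4646
√(-8968 + r) = √(-8968 - 4646) = √(-13614) = I*√13614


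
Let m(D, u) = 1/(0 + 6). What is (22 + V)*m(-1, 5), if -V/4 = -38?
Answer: 29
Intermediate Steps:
V = 152 (V = -4*(-38) = 152)
m(D, u) = 1/6
(22 + V)*m(-1, 5) = (22 + 152)*(1/6) = 174*(1/6) = 29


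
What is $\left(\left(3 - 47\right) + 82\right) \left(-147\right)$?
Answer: $-5586$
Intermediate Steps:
$\left(\left(3 - 47\right) + 82\right) \left(-147\right) = \left(-44 + 82\right) \left(-147\right) = 38 \left(-147\right) = -5586$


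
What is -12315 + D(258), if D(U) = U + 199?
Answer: -11858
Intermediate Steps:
D(U) = 199 + U
-12315 + D(258) = -12315 + (199 + 258) = -12315 + 457 = -11858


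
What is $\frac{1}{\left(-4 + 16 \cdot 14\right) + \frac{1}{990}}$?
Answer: $\frac{990}{217801} \approx 0.0045454$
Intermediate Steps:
$\frac{1}{\left(-4 + 16 \cdot 14\right) + \frac{1}{990}} = \frac{1}{\left(-4 + 224\right) + \frac{1}{990}} = \frac{1}{220 + \frac{1}{990}} = \frac{1}{\frac{217801}{990}} = \frac{990}{217801}$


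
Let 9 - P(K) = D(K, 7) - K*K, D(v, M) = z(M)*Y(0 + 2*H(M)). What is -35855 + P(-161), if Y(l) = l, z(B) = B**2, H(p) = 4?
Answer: -10317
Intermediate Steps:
D(v, M) = 8*M**2 (D(v, M) = M**2*(0 + 2*4) = M**2*(0 + 8) = M**2*8 = 8*M**2)
P(K) = -383 + K**2 (P(K) = 9 - (8*7**2 - K*K) = 9 - (8*49 - K**2) = 9 - (392 - K**2) = 9 + (-392 + K**2) = -383 + K**2)
-35855 + P(-161) = -35855 + (-383 + (-161)**2) = -35855 + (-383 + 25921) = -35855 + 25538 = -10317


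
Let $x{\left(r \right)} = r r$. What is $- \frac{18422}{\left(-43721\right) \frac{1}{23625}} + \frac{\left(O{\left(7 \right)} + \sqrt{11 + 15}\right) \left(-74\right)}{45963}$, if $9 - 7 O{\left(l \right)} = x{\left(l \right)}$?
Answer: $\frac{140028166998910}{14066838261} - \frac{74 \sqrt{26}}{45963} \approx 9954.5$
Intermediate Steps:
$x{\left(r \right)} = r^{2}$
$O{\left(l \right)} = \frac{9}{7} - \frac{l^{2}}{7}$
$- \frac{18422}{\left(-43721\right) \frac{1}{23625}} + \frac{\left(O{\left(7 \right)} + \sqrt{11 + 15}\right) \left(-74\right)}{45963} = - \frac{18422}{\left(-43721\right) \frac{1}{23625}} + \frac{\left(\left(\frac{9}{7} - \frac{7^{2}}{7}\right) + \sqrt{11 + 15}\right) \left(-74\right)}{45963} = - \frac{18422}{\left(-43721\right) \frac{1}{23625}} + \left(\left(\frac{9}{7} - 7\right) + \sqrt{26}\right) \left(-74\right) \frac{1}{45963} = - \frac{18422}{- \frac{43721}{23625}} + \left(\left(\frac{9}{7} - 7\right) + \sqrt{26}\right) \left(-74\right) \frac{1}{45963} = \left(-18422\right) \left(- \frac{23625}{43721}\right) + \left(- \frac{40}{7} + \sqrt{26}\right) \left(-74\right) \frac{1}{45963} = \frac{435219750}{43721} + \left(\frac{2960}{7} - 74 \sqrt{26}\right) \frac{1}{45963} = \frac{435219750}{43721} + \left(\frac{2960}{321741} - \frac{74 \sqrt{26}}{45963}\right) = \frac{140028166998910}{14066838261} - \frac{74 \sqrt{26}}{45963}$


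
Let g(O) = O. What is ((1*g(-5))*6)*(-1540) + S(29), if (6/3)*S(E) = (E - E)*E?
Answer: 46200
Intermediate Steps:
S(E) = 0 (S(E) = ((E - E)*E)/2 = (0*E)/2 = (1/2)*0 = 0)
((1*g(-5))*6)*(-1540) + S(29) = ((1*(-5))*6)*(-1540) + 0 = -5*6*(-1540) + 0 = -30*(-1540) + 0 = 46200 + 0 = 46200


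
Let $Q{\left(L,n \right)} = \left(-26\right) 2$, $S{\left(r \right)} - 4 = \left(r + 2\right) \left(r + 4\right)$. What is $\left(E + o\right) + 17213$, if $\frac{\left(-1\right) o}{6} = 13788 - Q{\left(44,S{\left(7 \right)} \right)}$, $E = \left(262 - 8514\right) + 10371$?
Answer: $-63708$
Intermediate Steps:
$E = 2119$ ($E = -8252 + 10371 = 2119$)
$S{\left(r \right)} = 4 + \left(2 + r\right) \left(4 + r\right)$ ($S{\left(r \right)} = 4 + \left(r + 2\right) \left(r + 4\right) = 4 + \left(2 + r\right) \left(4 + r\right)$)
$Q{\left(L,n \right)} = -52$
$o = -83040$ ($o = - 6 \left(13788 - -52\right) = - 6 \left(13788 + 52\right) = \left(-6\right) 13840 = -83040$)
$\left(E + o\right) + 17213 = \left(2119 - 83040\right) + 17213 = -80921 + 17213 = -63708$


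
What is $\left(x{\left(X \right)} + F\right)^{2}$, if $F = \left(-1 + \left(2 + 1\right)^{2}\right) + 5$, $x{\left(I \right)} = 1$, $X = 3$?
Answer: $196$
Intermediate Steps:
$F = 13$ ($F = \left(-1 + 3^{2}\right) + 5 = \left(-1 + 9\right) + 5 = 8 + 5 = 13$)
$\left(x{\left(X \right)} + F\right)^{2} = \left(1 + 13\right)^{2} = 14^{2} = 196$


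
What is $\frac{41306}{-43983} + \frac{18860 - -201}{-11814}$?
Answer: $- \frac{442116349}{173205054} \approx -2.5526$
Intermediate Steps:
$\frac{41306}{-43983} + \frac{18860 - -201}{-11814} = 41306 \left(- \frac{1}{43983}\right) + \left(18860 + 201\right) \left(- \frac{1}{11814}\right) = - \frac{41306}{43983} + 19061 \left(- \frac{1}{11814}\right) = - \frac{41306}{43983} - \frac{19061}{11814} = - \frac{442116349}{173205054}$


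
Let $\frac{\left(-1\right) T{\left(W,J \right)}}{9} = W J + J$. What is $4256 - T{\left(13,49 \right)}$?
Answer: $10430$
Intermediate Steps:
$T{\left(W,J \right)} = - 9 J - 9 J W$ ($T{\left(W,J \right)} = - 9 \left(W J + J\right) = - 9 \left(J W + J\right) = - 9 \left(J + J W\right) = - 9 J - 9 J W$)
$4256 - T{\left(13,49 \right)} = 4256 - \left(-9\right) 49 \left(1 + 13\right) = 4256 - \left(-9\right) 49 \cdot 14 = 4256 - -6174 = 4256 + 6174 = 10430$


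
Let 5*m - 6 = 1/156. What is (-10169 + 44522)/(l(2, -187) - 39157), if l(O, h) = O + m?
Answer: -26795340/30539963 ≈ -0.87739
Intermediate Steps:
m = 937/780 (m = 6/5 + (1/5)/156 = 6/5 + (1/5)*(1/156) = 6/5 + 1/780 = 937/780 ≈ 1.2013)
l(O, h) = 937/780 + O (l(O, h) = O + 937/780 = 937/780 + O)
(-10169 + 44522)/(l(2, -187) - 39157) = (-10169 + 44522)/((937/780 + 2) - 39157) = 34353/(2497/780 - 39157) = 34353/(-30539963/780) = 34353*(-780/30539963) = -26795340/30539963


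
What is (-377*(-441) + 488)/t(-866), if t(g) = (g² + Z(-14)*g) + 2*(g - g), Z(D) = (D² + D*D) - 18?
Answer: 166745/426072 ≈ 0.39135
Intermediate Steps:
Z(D) = -18 + 2*D² (Z(D) = (D² + D²) - 18 = 2*D² - 18 = -18 + 2*D²)
t(g) = g² + 374*g (t(g) = (g² + (-18 + 2*(-14)²)*g) + 2*(g - g) = (g² + (-18 + 2*196)*g) + 2*0 = (g² + (-18 + 392)*g) + 0 = (g² + 374*g) + 0 = g² + 374*g)
(-377*(-441) + 488)/t(-866) = (-377*(-441) + 488)/((-866*(374 - 866))) = (166257 + 488)/((-866*(-492))) = 166745/426072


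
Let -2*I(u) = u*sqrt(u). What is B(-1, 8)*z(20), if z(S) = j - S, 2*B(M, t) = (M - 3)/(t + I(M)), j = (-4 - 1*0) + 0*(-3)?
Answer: 1536/257 - 96*I/257 ≈ 5.9767 - 0.37354*I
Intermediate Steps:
I(u) = -u**(3/2)/2 (I(u) = -u*sqrt(u)/2 = -u**(3/2)/2)
j = -4 (j = (-4 + 0) + 0 = -4 + 0 = -4)
B(M, t) = (-3 + M)/(2*(t - M**(3/2)/2)) (B(M, t) = ((M - 3)/(t - M**(3/2)/2))/2 = ((-3 + M)/(t - M**(3/2)/2))/2 = (-3 + M)/(2*(t - M**(3/2)/2)))
z(S) = -4 - S
B(-1, 8)*z(20) = ((3 - 1*(-1))/((-1)**(3/2) - 2*8))*(-4 - 1*20) = ((3 + 1)/(-I - 16))*(-4 - 20) = (4/(-16 - I))*(-24) = (((-16 + I)/257)*4)*(-24) = (4*(-16 + I)/257)*(-24) = -96*(-16 + I)/257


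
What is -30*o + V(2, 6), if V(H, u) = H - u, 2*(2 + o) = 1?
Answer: 41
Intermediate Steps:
o = -3/2 (o = -2 + (1/2)*1 = -2 + 1/2 = -3/2 ≈ -1.5000)
-30*o + V(2, 6) = -30*(-3/2) + (2 - 1*6) = 45 + (2 - 6) = 45 - 4 = 41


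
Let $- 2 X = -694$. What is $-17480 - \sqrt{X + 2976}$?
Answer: $-17480 - \sqrt{3323} \approx -17538.0$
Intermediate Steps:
$X = 347$ ($X = \left(- \frac{1}{2}\right) \left(-694\right) = 347$)
$-17480 - \sqrt{X + 2976} = -17480 - \sqrt{347 + 2976} = -17480 - \sqrt{3323}$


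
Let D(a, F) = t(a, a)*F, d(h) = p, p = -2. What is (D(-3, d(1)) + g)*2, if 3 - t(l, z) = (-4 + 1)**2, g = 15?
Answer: 54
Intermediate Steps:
t(l, z) = -6 (t(l, z) = 3 - (-4 + 1)**2 = 3 - 1*(-3)**2 = 3 - 1*9 = 3 - 9 = -6)
d(h) = -2
D(a, F) = -6*F
(D(-3, d(1)) + g)*2 = (-6*(-2) + 15)*2 = (12 + 15)*2 = 27*2 = 54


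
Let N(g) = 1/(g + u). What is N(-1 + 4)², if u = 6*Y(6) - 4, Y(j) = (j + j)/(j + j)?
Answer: 1/25 ≈ 0.040000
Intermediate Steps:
Y(j) = 1 (Y(j) = (2*j)/((2*j)) = (2*j)*(1/(2*j)) = 1)
u = 2 (u = 6*1 - 4 = 6 - 4 = 2)
N(g) = 1/(2 + g) (N(g) = 1/(g + 2) = 1/(2 + g))
N(-1 + 4)² = (1/(2 + (-1 + 4)))² = (1/(2 + 3))² = (1/5)² = (⅕)² = 1/25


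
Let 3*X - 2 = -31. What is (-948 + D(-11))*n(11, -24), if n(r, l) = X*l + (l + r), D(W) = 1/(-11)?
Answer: -2283951/11 ≈ -2.0763e+5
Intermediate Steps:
X = -29/3 (X = 2/3 + (1/3)*(-31) = 2/3 - 31/3 = -29/3 ≈ -9.6667)
D(W) = -1/11
n(r, l) = r - 26*l/3 (n(r, l) = -29*l/3 + (l + r) = r - 26*l/3)
(-948 + D(-11))*n(11, -24) = (-948 - 1/11)*(11 - 26/3*(-24)) = -10429*(11 + 208)/11 = -10429/11*219 = -2283951/11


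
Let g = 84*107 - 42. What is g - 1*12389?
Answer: -3443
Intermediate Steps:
g = 8946 (g = 8988 - 42 = 8946)
g - 1*12389 = 8946 - 1*12389 = 8946 - 12389 = -3443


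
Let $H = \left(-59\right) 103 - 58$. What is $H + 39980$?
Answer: $33845$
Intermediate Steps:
$H = -6135$ ($H = -6077 - 58 = -6135$)
$H + 39980 = -6135 + 39980 = 33845$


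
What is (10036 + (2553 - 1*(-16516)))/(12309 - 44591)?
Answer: -29105/32282 ≈ -0.90159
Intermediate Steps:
(10036 + (2553 - 1*(-16516)))/(12309 - 44591) = (10036 + (2553 + 16516))/(-32282) = (10036 + 19069)*(-1/32282) = 29105*(-1/32282) = -29105/32282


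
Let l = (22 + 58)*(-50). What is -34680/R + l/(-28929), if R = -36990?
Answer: 12791308/11889819 ≈ 1.0758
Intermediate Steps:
l = -4000 (l = 80*(-50) = -4000)
-34680/R + l/(-28929) = -34680/(-36990) - 4000/(-28929) = -34680*(-1/36990) - 4000*(-1/28929) = 1156/1233 + 4000/28929 = 12791308/11889819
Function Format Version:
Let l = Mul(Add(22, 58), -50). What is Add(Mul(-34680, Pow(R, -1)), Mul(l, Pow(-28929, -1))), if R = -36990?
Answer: Rational(12791308, 11889819) ≈ 1.0758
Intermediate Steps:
l = -4000 (l = Mul(80, -50) = -4000)
Add(Mul(-34680, Pow(R, -1)), Mul(l, Pow(-28929, -1))) = Add(Mul(-34680, Pow(-36990, -1)), Mul(-4000, Pow(-28929, -1))) = Add(Mul(-34680, Rational(-1, 36990)), Mul(-4000, Rational(-1, 28929))) = Add(Rational(1156, 1233), Rational(4000, 28929)) = Rational(12791308, 11889819)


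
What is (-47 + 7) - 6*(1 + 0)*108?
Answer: -688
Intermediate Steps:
(-47 + 7) - 6*(1 + 0)*108 = -40 - 6*1*108 = -40 - 6*108 = -40 - 648 = -688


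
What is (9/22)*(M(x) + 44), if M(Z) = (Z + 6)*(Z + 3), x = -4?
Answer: 189/11 ≈ 17.182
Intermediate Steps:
M(Z) = (3 + Z)*(6 + Z) (M(Z) = (6 + Z)*(3 + Z) = (3 + Z)*(6 + Z))
(9/22)*(M(x) + 44) = (9/22)*((18 + (-4)**2 + 9*(-4)) + 44) = (9*(1/22))*((18 + 16 - 36) + 44) = 9*(-2 + 44)/22 = (9/22)*42 = 189/11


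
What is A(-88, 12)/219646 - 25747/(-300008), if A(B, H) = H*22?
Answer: 2867213837/32947778584 ≈ 0.087023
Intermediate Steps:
A(B, H) = 22*H
A(-88, 12)/219646 - 25747/(-300008) = (22*12)/219646 - 25747/(-300008) = 264*(1/219646) - 25747*(-1/300008) = 132/109823 + 25747/300008 = 2867213837/32947778584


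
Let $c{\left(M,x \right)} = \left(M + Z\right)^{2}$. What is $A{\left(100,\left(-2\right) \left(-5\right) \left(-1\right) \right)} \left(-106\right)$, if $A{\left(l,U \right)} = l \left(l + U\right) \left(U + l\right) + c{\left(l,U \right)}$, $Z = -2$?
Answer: $-86878024$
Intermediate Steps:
$c{\left(M,x \right)} = \left(-2 + M\right)^{2}$ ($c{\left(M,x \right)} = \left(M - 2\right)^{2} = \left(-2 + M\right)^{2}$)
$A{\left(l,U \right)} = \left(-2 + l\right)^{2} + l \left(U + l\right)^{2}$ ($A{\left(l,U \right)} = l \left(l + U\right) \left(U + l\right) + \left(-2 + l\right)^{2} = l \left(U + l\right) \left(U + l\right) + \left(-2 + l\right)^{2} = l \left(U + l\right)^{2} + \left(-2 + l\right)^{2} = \left(-2 + l\right)^{2} + l \left(U + l\right)^{2}$)
$A{\left(100,\left(-2\right) \left(-5\right) \left(-1\right) \right)} \left(-106\right) = \left(\left(-2 + 100\right)^{2} + 100 \left(\left(-2\right) \left(-5\right) \left(-1\right) + 100\right)^{2}\right) \left(-106\right) = \left(98^{2} + 100 \left(10 \left(-1\right) + 100\right)^{2}\right) \left(-106\right) = \left(9604 + 100 \left(-10 + 100\right)^{2}\right) \left(-106\right) = \left(9604 + 100 \cdot 90^{2}\right) \left(-106\right) = \left(9604 + 100 \cdot 8100\right) \left(-106\right) = \left(9604 + 810000\right) \left(-106\right) = 819604 \left(-106\right) = -86878024$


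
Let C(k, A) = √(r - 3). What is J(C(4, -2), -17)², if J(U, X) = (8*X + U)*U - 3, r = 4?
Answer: 19044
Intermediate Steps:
C(k, A) = 1 (C(k, A) = √(4 - 3) = √1 = 1)
J(U, X) = -3 + U*(U + 8*X) (J(U, X) = (U + 8*X)*U - 3 = U*(U + 8*X) - 3 = -3 + U*(U + 8*X))
J(C(4, -2), -17)² = (-3 + 1² + 8*1*(-17))² = (-3 + 1 - 136)² = (-138)² = 19044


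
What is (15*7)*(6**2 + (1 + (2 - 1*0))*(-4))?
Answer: 2520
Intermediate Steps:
(15*7)*(6**2 + (1 + (2 - 1*0))*(-4)) = 105*(36 + (1 + (2 + 0))*(-4)) = 105*(36 + (1 + 2)*(-4)) = 105*(36 + 3*(-4)) = 105*(36 - 12) = 105*24 = 2520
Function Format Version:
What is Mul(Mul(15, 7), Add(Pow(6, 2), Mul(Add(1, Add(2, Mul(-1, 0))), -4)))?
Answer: 2520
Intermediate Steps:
Mul(Mul(15, 7), Add(Pow(6, 2), Mul(Add(1, Add(2, Mul(-1, 0))), -4))) = Mul(105, Add(36, Mul(Add(1, Add(2, 0)), -4))) = Mul(105, Add(36, Mul(Add(1, 2), -4))) = Mul(105, Add(36, Mul(3, -4))) = Mul(105, Add(36, -12)) = Mul(105, 24) = 2520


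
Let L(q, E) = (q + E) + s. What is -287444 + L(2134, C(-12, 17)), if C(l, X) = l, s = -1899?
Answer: -287221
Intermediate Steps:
L(q, E) = -1899 + E + q (L(q, E) = (q + E) - 1899 = (E + q) - 1899 = -1899 + E + q)
-287444 + L(2134, C(-12, 17)) = -287444 + (-1899 - 12 + 2134) = -287444 + 223 = -287221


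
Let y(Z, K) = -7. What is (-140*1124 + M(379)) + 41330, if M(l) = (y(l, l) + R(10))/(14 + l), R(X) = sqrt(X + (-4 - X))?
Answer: -45599797/393 + 2*I/393 ≈ -1.1603e+5 + 0.0050891*I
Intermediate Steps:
R(X) = 2*I (R(X) = sqrt(-4) = 2*I)
M(l) = (-7 + 2*I)/(14 + l)
(-140*1124 + M(379)) + 41330 = (-140*1124 + (-7 + 2*I)/(14 + 379)) + 41330 = (-157360 + (-7 + 2*I)/393) + 41330 = (-157360 + (-7/393 + 2*I/393)) + 41330 = (-61842487/393 + 2*I/393) + 41330 = -45599797/393 + 2*I/393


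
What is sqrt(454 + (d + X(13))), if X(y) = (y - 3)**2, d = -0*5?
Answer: sqrt(554) ≈ 23.537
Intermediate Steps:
d = 0 (d = -51*0 = 0)
X(y) = (-3 + y)**2
sqrt(454 + (d + X(13))) = sqrt(454 + (0 + (-3 + 13)**2)) = sqrt(454 + (0 + 10**2)) = sqrt(454 + (0 + 100)) = sqrt(454 + 100) = sqrt(554)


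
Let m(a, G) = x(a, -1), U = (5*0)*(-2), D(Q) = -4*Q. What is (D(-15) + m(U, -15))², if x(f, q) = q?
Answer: 3481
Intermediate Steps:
U = 0 (U = 0*(-2) = 0)
m(a, G) = -1
(D(-15) + m(U, -15))² = (-4*(-15) - 1)² = (60 - 1)² = 59² = 3481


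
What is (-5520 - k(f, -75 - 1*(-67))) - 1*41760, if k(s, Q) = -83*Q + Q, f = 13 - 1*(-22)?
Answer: -47936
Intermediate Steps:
f = 35 (f = 13 + 22 = 35)
k(s, Q) = -82*Q
(-5520 - k(f, -75 - 1*(-67))) - 1*41760 = (-5520 - (-82)*(-75 - 1*(-67))) - 1*41760 = (-5520 - (-82)*(-75 + 67)) - 41760 = (-5520 - (-82)*(-8)) - 41760 = (-5520 - 1*656) - 41760 = (-5520 - 656) - 41760 = -6176 - 41760 = -47936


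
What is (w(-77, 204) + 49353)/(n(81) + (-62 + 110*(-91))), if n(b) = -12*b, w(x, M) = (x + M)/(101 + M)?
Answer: -3763198/842105 ≈ -4.4688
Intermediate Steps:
w(x, M) = (M + x)/(101 + M)
(w(-77, 204) + 49353)/(n(81) + (-62 + 110*(-91))) = ((204 - 77)/(101 + 204) + 49353)/(-12*81 + (-62 + 110*(-91))) = (127/305 + 49353)/(-972 + (-62 - 10010)) = ((1/305)*127 + 49353)/(-972 - 10072) = (127/305 + 49353)/(-11044) = (15052792/305)*(-1/11044) = -3763198/842105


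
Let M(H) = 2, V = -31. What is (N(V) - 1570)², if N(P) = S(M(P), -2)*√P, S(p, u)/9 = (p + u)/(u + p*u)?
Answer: 2464900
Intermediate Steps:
S(p, u) = 9*(p + u)/(u + p*u) (S(p, u) = 9*((p + u)/(u + p*u)) = 9*(p + u)/(u + p*u))
N(P) = 0 (N(P) = (9*(2 - 2)/(-2*(1 + 2)))*√P = (9*(-½)*0/3)*√P = (9*(-½)*(⅓)*0)*√P = 0*√P = 0)
(N(V) - 1570)² = (0 - 1570)² = (-1570)² = 2464900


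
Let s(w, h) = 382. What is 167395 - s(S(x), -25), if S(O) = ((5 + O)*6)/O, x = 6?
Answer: 167013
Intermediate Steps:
S(O) = (30 + 6*O)/O
167395 - s(S(x), -25) = 167395 - 1*382 = 167395 - 382 = 167013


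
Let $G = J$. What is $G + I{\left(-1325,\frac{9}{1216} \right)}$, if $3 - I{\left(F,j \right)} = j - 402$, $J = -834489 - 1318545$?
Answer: $- \frac{2617596873}{1216} \approx -2.1526 \cdot 10^{6}$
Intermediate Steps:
$J = -2153034$
$I{\left(F,j \right)} = 405 - j$ ($I{\left(F,j \right)} = 3 - \left(j - 402\right) = 3 - \left(-402 + j\right) = 405 - j$)
$G = -2153034$
$G + I{\left(-1325,\frac{9}{1216} \right)} = -2153034 + \left(405 - \frac{9}{1216}\right) = -2153034 + \frac{492471}{1216} = - \frac{2617596873}{1216}$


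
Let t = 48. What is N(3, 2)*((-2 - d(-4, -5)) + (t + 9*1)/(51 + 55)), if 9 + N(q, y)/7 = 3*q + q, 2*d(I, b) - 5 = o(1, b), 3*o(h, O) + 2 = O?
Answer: -6223/106 ≈ -58.708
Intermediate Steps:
o(h, O) = -⅔ + O/3
d(I, b) = 13/6 + b/6 (d(I, b) = 5/2 + (-⅔ + b/3)/2 = 5/2 + (-⅓ + b/6) = 13/6 + b/6)
N(q, y) = -63 + 28*q (N(q, y) = -63 + 7*(3*q + q) = -63 + 7*(4*q) = -63 + 28*q)
N(3, 2)*((-2 - d(-4, -5)) + (t + 9*1)/(51 + 55)) = (-63 + 28*3)*((-2 - (13/6 + (⅙)*(-5))) + (48 + 9*1)/(51 + 55)) = (-63 + 84)*((-2 - (13/6 - ⅚)) + (48 + 9)/106) = 21*((-2 - 1*4/3) + 57*(1/106)) = 21*((-2 - 4/3) + 57/106) = 21*(-10/3 + 57/106) = 21*(-889/318) = -6223/106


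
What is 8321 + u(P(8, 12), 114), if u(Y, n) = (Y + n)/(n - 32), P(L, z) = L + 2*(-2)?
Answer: 341220/41 ≈ 8322.4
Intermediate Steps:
P(L, z) = -4 + L (P(L, z) = L - 4 = -4 + L)
u(Y, n) = (Y + n)/(-32 + n)
8321 + u(P(8, 12), 114) = 8321 + ((-4 + 8) + 114)/(-32 + 114) = 8321 + (4 + 114)/82 = 8321 + (1/82)*118 = 8321 + 59/41 = 341220/41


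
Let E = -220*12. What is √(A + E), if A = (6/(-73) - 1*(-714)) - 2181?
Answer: 3*I*√2431849/73 ≈ 64.087*I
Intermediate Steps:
A = -107097/73 (A = (6*(-1/73) + 714) - 2181 = (-6/73 + 714) - 2181 = 52116/73 - 2181 = -107097/73 ≈ -1467.1)
E = -2640
√(A + E) = √(-107097/73 - 2640) = √(-299817/73) = 3*I*√2431849/73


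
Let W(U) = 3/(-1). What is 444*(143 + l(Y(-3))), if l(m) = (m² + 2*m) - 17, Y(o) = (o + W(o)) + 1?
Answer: 62604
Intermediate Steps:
W(U) = -3 (W(U) = 3*(-1) = -3)
Y(o) = -2 + o (Y(o) = (o - 3) + 1 = (-3 + o) + 1 = -2 + o)
l(m) = -17 + m² + 2*m
444*(143 + l(Y(-3))) = 444*(143 + (-17 + (-2 - 3)² + 2*(-2 - 3))) = 444*(143 + (-17 + (-5)² + 2*(-5))) = 444*(143 + (-17 + 25 - 10)) = 444*(143 - 2) = 444*141 = 62604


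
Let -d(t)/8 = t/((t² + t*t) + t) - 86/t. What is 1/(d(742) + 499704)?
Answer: 550935/275304931112 ≈ 2.0012e-6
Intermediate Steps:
d(t) = 688/t - 8*t/(t + 2*t²) (d(t) = -8*(t/((t² + t*t) + t) - 86/t) = -8*(t/((t² + t²) + t) - 86/t) = -8*(t/(2*t² + t) - 86/t) = -8*(t/(t + 2*t²) - 86/t) = -8*(-86/t + t/(t + 2*t²)) = 688/t - 8*t/(t + 2*t²))
1/(d(742) + 499704) = 1/(8*(86 + 171*742)/(742*(1 + 2*742)) + 499704) = 1/(8*(1/742)*(86 + 126882)/(1 + 1484) + 499704) = 1/(8*(1/742)*126968/1485 + 499704) = 1/(8*(1/742)*(1/1485)*126968 + 499704) = 1/(507872/550935 + 499704) = 1/(275304931112/550935) = 550935/275304931112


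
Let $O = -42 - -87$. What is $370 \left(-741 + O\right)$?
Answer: $-257520$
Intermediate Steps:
$O = 45$ ($O = -42 + 87 = 45$)
$370 \left(-741 + O\right) = 370 \left(-741 + 45\right) = 370 \left(-696\right) = -257520$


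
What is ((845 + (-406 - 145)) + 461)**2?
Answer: 570025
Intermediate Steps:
((845 + (-406 - 145)) + 461)**2 = ((845 - 551) + 461)**2 = (294 + 461)**2 = 755**2 = 570025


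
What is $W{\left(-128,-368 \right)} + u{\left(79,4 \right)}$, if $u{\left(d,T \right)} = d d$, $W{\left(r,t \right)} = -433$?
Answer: $5808$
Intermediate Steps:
$u{\left(d,T \right)} = d^{2}$
$W{\left(-128,-368 \right)} + u{\left(79,4 \right)} = -433 + 79^{2} = -433 + 6241 = 5808$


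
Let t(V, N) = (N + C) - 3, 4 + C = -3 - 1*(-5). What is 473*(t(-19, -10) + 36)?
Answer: 9933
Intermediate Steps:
C = -2 (C = -4 + (-3 - 1*(-5)) = -4 + (-3 + 5) = -4 + 2 = -2)
t(V, N) = -5 + N (t(V, N) = (N - 2) - 3 = (-2 + N) - 3 = -5 + N)
473*(t(-19, -10) + 36) = 473*((-5 - 10) + 36) = 473*(-15 + 36) = 473*21 = 9933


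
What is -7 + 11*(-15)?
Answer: -172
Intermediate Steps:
-7 + 11*(-15) = -7 - 165 = -172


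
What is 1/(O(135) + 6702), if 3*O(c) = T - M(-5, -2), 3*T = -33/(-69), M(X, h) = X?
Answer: 207/1387670 ≈ 0.00014917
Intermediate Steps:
T = 11/69 (T = (-33/(-69))/3 = (-33*(-1/69))/3 = (⅓)*(11/23) = 11/69 ≈ 0.15942)
O(c) = 356/207 (O(c) = (11/69 - 1*(-5))/3 = (11/69 + 5)/3 = (⅓)*(356/69) = 356/207)
1/(O(135) + 6702) = 1/(356/207 + 6702) = 1/(1387670/207) = 207/1387670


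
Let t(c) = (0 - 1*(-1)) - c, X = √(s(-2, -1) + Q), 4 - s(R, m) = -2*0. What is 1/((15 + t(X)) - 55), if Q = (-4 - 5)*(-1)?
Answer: -3/116 + √13/1508 ≈ -0.023471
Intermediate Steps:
s(R, m) = 4 (s(R, m) = 4 - (-2)*0 = 4 - 1*0 = 4 + 0 = 4)
Q = 9 (Q = -9*(-1) = 9)
X = √13 (X = √(4 + 9) = √13 ≈ 3.6056)
t(c) = 1 - c (t(c) = (0 + 1) - c = 1 - c)
1/((15 + t(X)) - 55) = 1/((15 + (1 - √13)) - 55) = 1/((16 - √13) - 55) = 1/(-39 - √13)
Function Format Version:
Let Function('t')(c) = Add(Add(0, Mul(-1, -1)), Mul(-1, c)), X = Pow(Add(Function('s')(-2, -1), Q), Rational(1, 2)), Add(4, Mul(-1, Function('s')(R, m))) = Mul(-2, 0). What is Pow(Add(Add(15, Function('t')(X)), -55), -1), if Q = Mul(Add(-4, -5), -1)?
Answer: Add(Rational(-3, 116), Mul(Rational(1, 1508), Pow(13, Rational(1, 2)))) ≈ -0.023471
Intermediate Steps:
Function('s')(R, m) = 4 (Function('s')(R, m) = Add(4, Mul(-1, Mul(-2, 0))) = Add(4, Mul(-1, 0)) = Add(4, 0) = 4)
Q = 9 (Q = Mul(-9, -1) = 9)
X = Pow(13, Rational(1, 2)) (X = Pow(Add(4, 9), Rational(1, 2)) = Pow(13, Rational(1, 2)) ≈ 3.6056)
Function('t')(c) = Add(1, Mul(-1, c)) (Function('t')(c) = Add(Add(0, 1), Mul(-1, c)) = Add(1, Mul(-1, c)))
Pow(Add(Add(15, Function('t')(X)), -55), -1) = Pow(Add(Add(15, Add(1, Mul(-1, Pow(13, Rational(1, 2))))), -55), -1) = Pow(Add(Add(16, Mul(-1, Pow(13, Rational(1, 2)))), -55), -1) = Pow(Add(-39, Mul(-1, Pow(13, Rational(1, 2)))), -1)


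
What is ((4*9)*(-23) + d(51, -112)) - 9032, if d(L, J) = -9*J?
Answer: -8852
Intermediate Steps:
((4*9)*(-23) + d(51, -112)) - 9032 = ((4*9)*(-23) - 9*(-112)) - 9032 = (36*(-23) + 1008) - 9032 = (-828 + 1008) - 9032 = 180 - 9032 = -8852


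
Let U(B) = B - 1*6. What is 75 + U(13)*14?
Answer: 173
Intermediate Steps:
U(B) = -6 + B (U(B) = B - 6 = -6 + B)
75 + U(13)*14 = 75 + (-6 + 13)*14 = 75 + 7*14 = 75 + 98 = 173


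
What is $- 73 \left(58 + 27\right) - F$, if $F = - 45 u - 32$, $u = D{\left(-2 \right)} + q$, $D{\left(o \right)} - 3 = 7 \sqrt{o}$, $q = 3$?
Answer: $-5903 + 315 i \sqrt{2} \approx -5903.0 + 445.48 i$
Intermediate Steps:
$D{\left(o \right)} = 3 + 7 \sqrt{o}$
$u = 6 + 7 i \sqrt{2}$ ($u = \left(3 + 7 \sqrt{-2}\right) + 3 = \left(3 + 7 i \sqrt{2}\right) + 3 = 6 + 7 i \sqrt{2} \approx 6.0 + 9.8995 i$)
$F = -302 - 315 i \sqrt{2}$ ($F = - 45 \left(6 + 7 i \sqrt{2}\right) - 32 = \left(-270 - 315 i \sqrt{2}\right) - 32 = -302 - 315 i \sqrt{2} \approx -302.0 - 445.48 i$)
$- 73 \left(58 + 27\right) - F = - 73 \left(58 + 27\right) - \left(-302 - 315 i \sqrt{2}\right) = \left(-73\right) 85 + \left(302 + 315 i \sqrt{2}\right) = -6205 + \left(302 + 315 i \sqrt{2}\right) = -5903 + 315 i \sqrt{2}$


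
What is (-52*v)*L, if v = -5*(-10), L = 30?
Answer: -78000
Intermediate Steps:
v = 50
(-52*v)*L = -52*50*30 = -2600*30 = -78000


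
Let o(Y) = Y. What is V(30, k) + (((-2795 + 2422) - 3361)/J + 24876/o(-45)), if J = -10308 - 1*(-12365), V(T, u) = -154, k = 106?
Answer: -7288108/10285 ≈ -708.62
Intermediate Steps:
J = 2057 (J = -10308 + 12365 = 2057)
V(30, k) + (((-2795 + 2422) - 3361)/J + 24876/o(-45)) = -154 + (((-2795 + 2422) - 3361)/2057 + 24876/(-45)) = -154 + ((-373 - 3361)*(1/2057) + 24876*(-1/45)) = -154 + (-3734*1/2057 - 2764/5) = -154 + (-3734/2057 - 2764/5) = -154 - 5704218/10285 = -7288108/10285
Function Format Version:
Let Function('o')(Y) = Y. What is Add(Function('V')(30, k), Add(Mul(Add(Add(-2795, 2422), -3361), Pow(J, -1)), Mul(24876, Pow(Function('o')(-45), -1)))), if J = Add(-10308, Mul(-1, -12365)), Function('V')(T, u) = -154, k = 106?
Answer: Rational(-7288108, 10285) ≈ -708.62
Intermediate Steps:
J = 2057 (J = Add(-10308, 12365) = 2057)
Add(Function('V')(30, k), Add(Mul(Add(Add(-2795, 2422), -3361), Pow(J, -1)), Mul(24876, Pow(Function('o')(-45), -1)))) = Add(-154, Add(Mul(Add(Add(-2795, 2422), -3361), Pow(2057, -1)), Mul(24876, Pow(-45, -1)))) = Add(-154, Add(Mul(Add(-373, -3361), Rational(1, 2057)), Mul(24876, Rational(-1, 45)))) = Add(-154, Add(Mul(-3734, Rational(1, 2057)), Rational(-2764, 5))) = Add(-154, Add(Rational(-3734, 2057), Rational(-2764, 5))) = Add(-154, Rational(-5704218, 10285)) = Rational(-7288108, 10285)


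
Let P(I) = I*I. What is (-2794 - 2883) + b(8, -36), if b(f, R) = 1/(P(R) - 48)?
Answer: -7084895/1248 ≈ -5677.0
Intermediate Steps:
P(I) = I²
b(f, R) = 1/(-48 + R²) (b(f, R) = 1/(R² - 48) = 1/(-48 + R²))
(-2794 - 2883) + b(8, -36) = (-2794 - 2883) + 1/(-48 + (-36)²) = -5677 + 1/(-48 + 1296) = -5677 + 1/1248 = -7084895/1248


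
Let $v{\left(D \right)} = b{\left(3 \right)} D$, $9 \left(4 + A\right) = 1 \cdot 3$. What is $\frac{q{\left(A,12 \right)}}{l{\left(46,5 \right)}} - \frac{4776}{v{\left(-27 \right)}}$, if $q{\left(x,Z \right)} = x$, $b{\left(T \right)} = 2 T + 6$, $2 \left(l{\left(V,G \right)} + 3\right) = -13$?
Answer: $\frac{7760}{513} \approx 15.127$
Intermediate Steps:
$l{\left(V,G \right)} = - \frac{19}{2}$ ($l{\left(V,G \right)} = -3 + \frac{1}{2} \left(-13\right) = -3 - \frac{13}{2} = - \frac{19}{2}$)
$b{\left(T \right)} = 6 + 2 T$
$A = - \frac{11}{3}$ ($A = -4 + \frac{1 \cdot 3}{9} = -4 + \frac{1}{9} \cdot 3 = -4 + \frac{1}{3} = - \frac{11}{3} \approx -3.6667$)
$v{\left(D \right)} = 12 D$ ($v{\left(D \right)} = \left(6 + 2 \cdot 3\right) D = \left(6 + 6\right) D = 12 D$)
$\frac{q{\left(A,12 \right)}}{l{\left(46,5 \right)}} - \frac{4776}{v{\left(-27 \right)}} = - \frac{11}{3 \left(- \frac{19}{2}\right)} - \frac{4776}{12 \left(-27\right)} = \left(- \frac{11}{3}\right) \left(- \frac{2}{19}\right) - \frac{4776}{-324} = \frac{22}{57} - - \frac{398}{27} = \frac{22}{57} + \frac{398}{27} = \frac{7760}{513}$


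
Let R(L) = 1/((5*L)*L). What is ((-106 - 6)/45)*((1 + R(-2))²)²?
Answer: -151263/50000 ≈ -3.0253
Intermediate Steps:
R(L) = 1/(5*L²)
((-106 - 6)/45)*((1 + R(-2))²)² = ((-106 - 6)/45)*((1 + (⅕)/(-2)²)²)² = ((1/45)*(-112))*((1 + (⅕)*(¼))²)² = -112*(1 + 1/20)⁴/45 = -112*((21/20)²)²/45 = -112*(441/400)²/45 = -112/45*194481/160000 = -151263/50000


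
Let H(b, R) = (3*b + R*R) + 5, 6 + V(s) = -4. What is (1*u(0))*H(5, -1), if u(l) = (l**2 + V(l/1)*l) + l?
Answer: 0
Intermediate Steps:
V(s) = -10 (V(s) = -6 - 4 = -10)
u(l) = l**2 - 9*l (u(l) = (l**2 - 10*l) + l = l**2 - 9*l)
H(b, R) = 5 + R**2 + 3*b (H(b, R) = (3*b + R**2) + 5 = (R**2 + 3*b) + 5 = 5 + R**2 + 3*b)
(1*u(0))*H(5, -1) = (1*(0*(-9 + 0)))*(5 + (-1)**2 + 3*5) = (1*(0*(-9)))*(5 + 1 + 15) = (1*0)*21 = 0*21 = 0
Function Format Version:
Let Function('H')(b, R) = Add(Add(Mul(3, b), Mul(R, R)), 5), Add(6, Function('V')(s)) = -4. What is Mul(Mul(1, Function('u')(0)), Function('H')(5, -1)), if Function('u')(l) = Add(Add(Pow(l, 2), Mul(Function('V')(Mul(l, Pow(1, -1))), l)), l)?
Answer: 0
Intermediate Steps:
Function('V')(s) = -10 (Function('V')(s) = Add(-6, -4) = -10)
Function('u')(l) = Add(Pow(l, 2), Mul(-9, l)) (Function('u')(l) = Add(Add(Pow(l, 2), Mul(-10, l)), l) = Add(Pow(l, 2), Mul(-9, l)))
Function('H')(b, R) = Add(5, Pow(R, 2), Mul(3, b)) (Function('H')(b, R) = Add(Add(Mul(3, b), Pow(R, 2)), 5) = Add(Add(Pow(R, 2), Mul(3, b)), 5) = Add(5, Pow(R, 2), Mul(3, b)))
Mul(Mul(1, Function('u')(0)), Function('H')(5, -1)) = Mul(Mul(1, Mul(0, Add(-9, 0))), Add(5, Pow(-1, 2), Mul(3, 5))) = Mul(Mul(1, Mul(0, -9)), Add(5, 1, 15)) = Mul(Mul(1, 0), 21) = Mul(0, 21) = 0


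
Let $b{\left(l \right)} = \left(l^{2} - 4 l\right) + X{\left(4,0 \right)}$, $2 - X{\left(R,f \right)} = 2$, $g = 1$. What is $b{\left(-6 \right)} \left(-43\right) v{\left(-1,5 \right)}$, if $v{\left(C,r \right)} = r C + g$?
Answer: $10320$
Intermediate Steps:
$X{\left(R,f \right)} = 0$ ($X{\left(R,f \right)} = 2 - 2 = 0$)
$b{\left(l \right)} = l^{2} - 4 l$ ($b{\left(l \right)} = \left(l^{2} - 4 l\right) + 0 = l^{2} - 4 l$)
$v{\left(C,r \right)} = 1 + C r$ ($v{\left(C,r \right)} = r C + 1 = C r + 1 = 1 + C r$)
$b{\left(-6 \right)} \left(-43\right) v{\left(-1,5 \right)} = - 6 \left(-4 - 6\right) \left(-43\right) \left(1 - 5\right) = \left(-6\right) \left(-10\right) \left(-43\right) \left(1 - 5\right) = 60 \left(-43\right) \left(-4\right) = \left(-2580\right) \left(-4\right) = 10320$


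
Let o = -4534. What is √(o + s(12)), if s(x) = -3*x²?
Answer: I*√4966 ≈ 70.47*I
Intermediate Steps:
√(o + s(12)) = √(-4534 - 3*12²) = √(-4534 - 3*144) = √(-4534 - 432) = √(-4966) = I*√4966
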